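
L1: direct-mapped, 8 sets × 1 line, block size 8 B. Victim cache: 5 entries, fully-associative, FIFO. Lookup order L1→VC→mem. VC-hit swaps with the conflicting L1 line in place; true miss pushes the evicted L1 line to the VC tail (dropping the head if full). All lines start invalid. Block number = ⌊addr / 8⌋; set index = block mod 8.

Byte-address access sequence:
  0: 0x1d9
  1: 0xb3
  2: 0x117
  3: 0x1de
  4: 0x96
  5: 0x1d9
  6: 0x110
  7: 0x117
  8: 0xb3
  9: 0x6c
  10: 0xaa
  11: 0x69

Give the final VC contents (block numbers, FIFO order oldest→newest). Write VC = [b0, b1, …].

0: 0x1d9 (blk 59, set 3) → MISS  vc=[]
1: 0xb3 (blk 22, set 6) → MISS  vc=[]
2: 0x117 (blk 34, set 2) → MISS  vc=[]
3: 0x1de (blk 59, set 3) → L1-HIT  vc=[]
4: 0x96 (blk 18, set 2) → MISS  vc=[34]
5: 0x1d9 (blk 59, set 3) → L1-HIT  vc=[34]
6: 0x110 (blk 34, set 2) → VC-HIT  vc=[18]
7: 0x117 (blk 34, set 2) → L1-HIT  vc=[18]
8: 0xb3 (blk 22, set 6) → L1-HIT  vc=[18]
9: 0x6c (blk 13, set 5) → MISS  vc=[18]
10: 0xaa (blk 21, set 5) → MISS  vc=[18, 13]
11: 0x69 (blk 13, set 5) → VC-HIT  vc=[18, 21]

VC = [18, 21]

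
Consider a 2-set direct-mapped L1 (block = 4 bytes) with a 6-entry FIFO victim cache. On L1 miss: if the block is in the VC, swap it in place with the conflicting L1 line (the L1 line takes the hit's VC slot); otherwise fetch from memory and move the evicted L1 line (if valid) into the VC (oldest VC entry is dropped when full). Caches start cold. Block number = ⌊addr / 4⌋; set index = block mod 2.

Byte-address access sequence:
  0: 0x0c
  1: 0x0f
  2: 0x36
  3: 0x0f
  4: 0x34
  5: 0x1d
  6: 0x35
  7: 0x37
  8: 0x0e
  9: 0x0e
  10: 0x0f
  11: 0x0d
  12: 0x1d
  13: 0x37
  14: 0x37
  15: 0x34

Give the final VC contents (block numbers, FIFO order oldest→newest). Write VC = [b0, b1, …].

0: 0xc (blk 3, set 1) → MISS  vc=[]
1: 0xf (blk 3, set 1) → L1-HIT  vc=[]
2: 0x36 (blk 13, set 1) → MISS  vc=[3]
3: 0xf (blk 3, set 1) → VC-HIT  vc=[13]
4: 0x34 (blk 13, set 1) → VC-HIT  vc=[3]
5: 0x1d (blk 7, set 1) → MISS  vc=[3, 13]
6: 0x35 (blk 13, set 1) → VC-HIT  vc=[3, 7]
7: 0x37 (blk 13, set 1) → L1-HIT  vc=[3, 7]
8: 0xe (blk 3, set 1) → VC-HIT  vc=[13, 7]
9: 0xe (blk 3, set 1) → L1-HIT  vc=[13, 7]
10: 0xf (blk 3, set 1) → L1-HIT  vc=[13, 7]
11: 0xd (blk 3, set 1) → L1-HIT  vc=[13, 7]
12: 0x1d (blk 7, set 1) → VC-HIT  vc=[13, 3]
13: 0x37 (blk 13, set 1) → VC-HIT  vc=[7, 3]
14: 0x37 (blk 13, set 1) → L1-HIT  vc=[7, 3]
15: 0x34 (blk 13, set 1) → L1-HIT  vc=[7, 3]

VC = [7, 3]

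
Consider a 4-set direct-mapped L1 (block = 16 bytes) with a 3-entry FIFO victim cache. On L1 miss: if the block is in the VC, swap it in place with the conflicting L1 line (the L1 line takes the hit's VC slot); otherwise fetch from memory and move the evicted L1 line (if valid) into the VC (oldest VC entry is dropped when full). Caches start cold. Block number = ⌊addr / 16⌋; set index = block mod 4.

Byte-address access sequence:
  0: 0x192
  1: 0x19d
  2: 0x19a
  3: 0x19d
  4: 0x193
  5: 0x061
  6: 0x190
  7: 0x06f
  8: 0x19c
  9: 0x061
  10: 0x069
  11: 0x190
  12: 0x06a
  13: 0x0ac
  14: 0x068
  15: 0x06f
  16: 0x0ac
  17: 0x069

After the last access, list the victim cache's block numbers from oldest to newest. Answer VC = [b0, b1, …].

  [0] addr=0x192 blk=25 s=1: MISS | VC []
  [1] addr=0x19d blk=25 s=1: L1-HIT | VC []
  [2] addr=0x19a blk=25 s=1: L1-HIT | VC []
  [3] addr=0x19d blk=25 s=1: L1-HIT | VC []
  [4] addr=0x193 blk=25 s=1: L1-HIT | VC []
  [5] addr=0x61 blk=6 s=2: MISS | VC []
  [6] addr=0x190 blk=25 s=1: L1-HIT | VC []
  [7] addr=0x6f blk=6 s=2: L1-HIT | VC []
  [8] addr=0x19c blk=25 s=1: L1-HIT | VC []
  [9] addr=0x61 blk=6 s=2: L1-HIT | VC []
  [10] addr=0x69 blk=6 s=2: L1-HIT | VC []
  [11] addr=0x190 blk=25 s=1: L1-HIT | VC []
  [12] addr=0x6a blk=6 s=2: L1-HIT | VC []
  [13] addr=0xac blk=10 s=2: MISS | VC [6]
  [14] addr=0x68 blk=6 s=2: VC-HIT | VC [10]
  [15] addr=0x6f blk=6 s=2: L1-HIT | VC [10]
  [16] addr=0xac blk=10 s=2: VC-HIT | VC [6]
  [17] addr=0x69 blk=6 s=2: VC-HIT | VC [10]

VC = [10]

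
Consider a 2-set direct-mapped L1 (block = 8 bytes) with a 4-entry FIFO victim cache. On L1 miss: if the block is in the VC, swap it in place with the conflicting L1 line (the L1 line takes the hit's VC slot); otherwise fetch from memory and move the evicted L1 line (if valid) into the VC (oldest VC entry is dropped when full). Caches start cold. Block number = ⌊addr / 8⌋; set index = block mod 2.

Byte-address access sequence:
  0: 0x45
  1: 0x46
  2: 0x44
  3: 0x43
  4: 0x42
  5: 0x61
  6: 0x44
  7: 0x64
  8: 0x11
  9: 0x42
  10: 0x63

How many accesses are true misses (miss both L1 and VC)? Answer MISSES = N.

  [0] addr=0x45 blk=8 s=0: MISS | VC []
  [1] addr=0x46 blk=8 s=0: L1-HIT | VC []
  [2] addr=0x44 blk=8 s=0: L1-HIT | VC []
  [3] addr=0x43 blk=8 s=0: L1-HIT | VC []
  [4] addr=0x42 blk=8 s=0: L1-HIT | VC []
  [5] addr=0x61 blk=12 s=0: MISS | VC [8]
  [6] addr=0x44 blk=8 s=0: VC-HIT | VC [12]
  [7] addr=0x64 blk=12 s=0: VC-HIT | VC [8]
  [8] addr=0x11 blk=2 s=0: MISS | VC [8, 12]
  [9] addr=0x42 blk=8 s=0: VC-HIT | VC [2, 12]
  [10] addr=0x63 blk=12 s=0: VC-HIT | VC [2, 8]

MISSES = 3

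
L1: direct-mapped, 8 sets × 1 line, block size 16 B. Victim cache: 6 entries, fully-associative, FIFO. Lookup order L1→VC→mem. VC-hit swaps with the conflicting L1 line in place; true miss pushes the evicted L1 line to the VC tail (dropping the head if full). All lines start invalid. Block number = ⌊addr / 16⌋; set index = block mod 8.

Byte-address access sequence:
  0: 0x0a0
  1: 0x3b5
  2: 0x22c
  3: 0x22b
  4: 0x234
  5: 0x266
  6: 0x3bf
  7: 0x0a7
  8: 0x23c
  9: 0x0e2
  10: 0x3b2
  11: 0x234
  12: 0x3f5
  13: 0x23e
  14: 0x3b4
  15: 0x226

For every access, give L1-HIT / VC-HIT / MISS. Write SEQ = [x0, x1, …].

#0 0xa0→b10/s2 MISS; vc=[]
#1 0x3b5→b59/s3 MISS; vc=[]
#2 0x22c→b34/s2 MISS; vc=[10]
#3 0x22b→b34/s2 L1-HIT; vc=[10]
#4 0x234→b35/s3 MISS; vc=[10,59]
#5 0x266→b38/s6 MISS; vc=[10,59]
#6 0x3bf→b59/s3 VC-HIT; vc=[10,35]
#7 0xa7→b10/s2 VC-HIT; vc=[34,35]
#8 0x23c→b35/s3 VC-HIT; vc=[34,59]
#9 0xe2→b14/s6 MISS; vc=[34,59,38]
#10 0x3b2→b59/s3 VC-HIT; vc=[34,35,38]
#11 0x234→b35/s3 VC-HIT; vc=[34,59,38]
#12 0x3f5→b63/s7 MISS; vc=[34,59,38]
#13 0x23e→b35/s3 L1-HIT; vc=[34,59,38]
#14 0x3b4→b59/s3 VC-HIT; vc=[34,35,38]
#15 0x226→b34/s2 VC-HIT; vc=[10,35,38]

SEQ = [MISS, MISS, MISS, L1-HIT, MISS, MISS, VC-HIT, VC-HIT, VC-HIT, MISS, VC-HIT, VC-HIT, MISS, L1-HIT, VC-HIT, VC-HIT]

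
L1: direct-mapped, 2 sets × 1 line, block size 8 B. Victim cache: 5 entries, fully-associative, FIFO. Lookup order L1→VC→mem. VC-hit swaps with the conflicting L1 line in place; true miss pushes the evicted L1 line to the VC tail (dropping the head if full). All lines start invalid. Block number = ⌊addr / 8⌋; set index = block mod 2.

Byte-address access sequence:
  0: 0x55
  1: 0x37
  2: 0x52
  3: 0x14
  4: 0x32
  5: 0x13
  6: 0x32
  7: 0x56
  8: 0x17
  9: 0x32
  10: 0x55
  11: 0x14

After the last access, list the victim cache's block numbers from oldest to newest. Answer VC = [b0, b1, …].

#0 0x55→b10/s0 MISS; vc=[]
#1 0x37→b6/s0 MISS; vc=[10]
#2 0x52→b10/s0 VC-HIT; vc=[6]
#3 0x14→b2/s0 MISS; vc=[6,10]
#4 0x32→b6/s0 VC-HIT; vc=[2,10]
#5 0x13→b2/s0 VC-HIT; vc=[6,10]
#6 0x32→b6/s0 VC-HIT; vc=[2,10]
#7 0x56→b10/s0 VC-HIT; vc=[2,6]
#8 0x17→b2/s0 VC-HIT; vc=[10,6]
#9 0x32→b6/s0 VC-HIT; vc=[10,2]
#10 0x55→b10/s0 VC-HIT; vc=[6,2]
#11 0x14→b2/s0 VC-HIT; vc=[6,10]

VC = [6, 10]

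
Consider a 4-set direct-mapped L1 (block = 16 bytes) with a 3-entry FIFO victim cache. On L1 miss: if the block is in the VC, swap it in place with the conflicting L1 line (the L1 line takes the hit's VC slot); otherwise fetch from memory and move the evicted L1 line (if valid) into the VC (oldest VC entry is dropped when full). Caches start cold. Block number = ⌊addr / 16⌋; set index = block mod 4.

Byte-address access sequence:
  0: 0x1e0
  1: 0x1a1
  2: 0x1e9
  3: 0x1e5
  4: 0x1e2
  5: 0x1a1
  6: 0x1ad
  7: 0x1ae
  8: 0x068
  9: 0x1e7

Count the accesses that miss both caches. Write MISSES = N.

MISSES = 3

0: 0x1e0 (blk 30, set 2) → MISS  vc=[]
1: 0x1a1 (blk 26, set 2) → MISS  vc=[30]
2: 0x1e9 (blk 30, set 2) → VC-HIT  vc=[26]
3: 0x1e5 (blk 30, set 2) → L1-HIT  vc=[26]
4: 0x1e2 (blk 30, set 2) → L1-HIT  vc=[26]
5: 0x1a1 (blk 26, set 2) → VC-HIT  vc=[30]
6: 0x1ad (blk 26, set 2) → L1-HIT  vc=[30]
7: 0x1ae (blk 26, set 2) → L1-HIT  vc=[30]
8: 0x68 (blk 6, set 2) → MISS  vc=[30, 26]
9: 0x1e7 (blk 30, set 2) → VC-HIT  vc=[6, 26]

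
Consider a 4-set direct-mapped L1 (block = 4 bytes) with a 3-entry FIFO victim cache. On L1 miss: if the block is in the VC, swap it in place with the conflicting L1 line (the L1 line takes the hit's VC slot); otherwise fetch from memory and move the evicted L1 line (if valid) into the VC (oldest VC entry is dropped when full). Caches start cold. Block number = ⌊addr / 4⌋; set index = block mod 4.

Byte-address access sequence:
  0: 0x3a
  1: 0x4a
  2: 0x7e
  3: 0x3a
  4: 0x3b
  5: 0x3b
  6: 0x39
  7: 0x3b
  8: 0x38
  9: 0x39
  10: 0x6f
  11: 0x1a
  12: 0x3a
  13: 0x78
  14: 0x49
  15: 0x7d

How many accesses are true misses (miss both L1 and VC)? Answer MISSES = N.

0: 0x3a (blk 14, set 2) → MISS  vc=[]
1: 0x4a (blk 18, set 2) → MISS  vc=[14]
2: 0x7e (blk 31, set 3) → MISS  vc=[14]
3: 0x3a (blk 14, set 2) → VC-HIT  vc=[18]
4: 0x3b (blk 14, set 2) → L1-HIT  vc=[18]
5: 0x3b (blk 14, set 2) → L1-HIT  vc=[18]
6: 0x39 (blk 14, set 2) → L1-HIT  vc=[18]
7: 0x3b (blk 14, set 2) → L1-HIT  vc=[18]
8: 0x38 (blk 14, set 2) → L1-HIT  vc=[18]
9: 0x39 (blk 14, set 2) → L1-HIT  vc=[18]
10: 0x6f (blk 27, set 3) → MISS  vc=[18, 31]
11: 0x1a (blk 6, set 2) → MISS  vc=[18, 31, 14]
12: 0x3a (blk 14, set 2) → VC-HIT  vc=[18, 31, 6]
13: 0x78 (blk 30, set 2) → MISS  vc=[31, 6, 14]
14: 0x49 (blk 18, set 2) → MISS  vc=[6, 14, 30]
15: 0x7d (blk 31, set 3) → MISS  vc=[14, 30, 27]

MISSES = 8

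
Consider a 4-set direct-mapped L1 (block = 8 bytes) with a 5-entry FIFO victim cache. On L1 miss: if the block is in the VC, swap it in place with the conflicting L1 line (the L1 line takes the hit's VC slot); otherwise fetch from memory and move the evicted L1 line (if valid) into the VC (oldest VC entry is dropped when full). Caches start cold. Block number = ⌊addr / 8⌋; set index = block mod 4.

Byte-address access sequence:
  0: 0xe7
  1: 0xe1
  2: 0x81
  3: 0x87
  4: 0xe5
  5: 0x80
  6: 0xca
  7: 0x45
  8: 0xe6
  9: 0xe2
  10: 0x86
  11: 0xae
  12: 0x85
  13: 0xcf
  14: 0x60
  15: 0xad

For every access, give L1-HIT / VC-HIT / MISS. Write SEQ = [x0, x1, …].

SEQ = [MISS, L1-HIT, MISS, L1-HIT, VC-HIT, VC-HIT, MISS, MISS, VC-HIT, L1-HIT, VC-HIT, MISS, L1-HIT, VC-HIT, MISS, VC-HIT]

0: 0xe7 (blk 28, set 0) → MISS  vc=[]
1: 0xe1 (blk 28, set 0) → L1-HIT  vc=[]
2: 0x81 (blk 16, set 0) → MISS  vc=[28]
3: 0x87 (blk 16, set 0) → L1-HIT  vc=[28]
4: 0xe5 (blk 28, set 0) → VC-HIT  vc=[16]
5: 0x80 (blk 16, set 0) → VC-HIT  vc=[28]
6: 0xca (blk 25, set 1) → MISS  vc=[28]
7: 0x45 (blk 8, set 0) → MISS  vc=[28, 16]
8: 0xe6 (blk 28, set 0) → VC-HIT  vc=[8, 16]
9: 0xe2 (blk 28, set 0) → L1-HIT  vc=[8, 16]
10: 0x86 (blk 16, set 0) → VC-HIT  vc=[8, 28]
11: 0xae (blk 21, set 1) → MISS  vc=[8, 28, 25]
12: 0x85 (blk 16, set 0) → L1-HIT  vc=[8, 28, 25]
13: 0xcf (blk 25, set 1) → VC-HIT  vc=[8, 28, 21]
14: 0x60 (blk 12, set 0) → MISS  vc=[8, 28, 21, 16]
15: 0xad (blk 21, set 1) → VC-HIT  vc=[8, 28, 25, 16]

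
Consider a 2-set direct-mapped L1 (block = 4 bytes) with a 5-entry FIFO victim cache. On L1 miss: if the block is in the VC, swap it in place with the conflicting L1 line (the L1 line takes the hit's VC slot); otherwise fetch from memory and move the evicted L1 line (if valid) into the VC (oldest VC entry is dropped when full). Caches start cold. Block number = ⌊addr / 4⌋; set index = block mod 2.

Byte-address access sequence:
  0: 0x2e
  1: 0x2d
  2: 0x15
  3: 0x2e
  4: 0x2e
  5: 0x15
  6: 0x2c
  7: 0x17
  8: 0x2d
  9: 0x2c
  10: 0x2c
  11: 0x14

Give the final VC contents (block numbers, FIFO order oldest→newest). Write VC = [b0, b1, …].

0: 0x2e (blk 11, set 1) → MISS  vc=[]
1: 0x2d (blk 11, set 1) → L1-HIT  vc=[]
2: 0x15 (blk 5, set 1) → MISS  vc=[11]
3: 0x2e (blk 11, set 1) → VC-HIT  vc=[5]
4: 0x2e (blk 11, set 1) → L1-HIT  vc=[5]
5: 0x15 (blk 5, set 1) → VC-HIT  vc=[11]
6: 0x2c (blk 11, set 1) → VC-HIT  vc=[5]
7: 0x17 (blk 5, set 1) → VC-HIT  vc=[11]
8: 0x2d (blk 11, set 1) → VC-HIT  vc=[5]
9: 0x2c (blk 11, set 1) → L1-HIT  vc=[5]
10: 0x2c (blk 11, set 1) → L1-HIT  vc=[5]
11: 0x14 (blk 5, set 1) → VC-HIT  vc=[11]

VC = [11]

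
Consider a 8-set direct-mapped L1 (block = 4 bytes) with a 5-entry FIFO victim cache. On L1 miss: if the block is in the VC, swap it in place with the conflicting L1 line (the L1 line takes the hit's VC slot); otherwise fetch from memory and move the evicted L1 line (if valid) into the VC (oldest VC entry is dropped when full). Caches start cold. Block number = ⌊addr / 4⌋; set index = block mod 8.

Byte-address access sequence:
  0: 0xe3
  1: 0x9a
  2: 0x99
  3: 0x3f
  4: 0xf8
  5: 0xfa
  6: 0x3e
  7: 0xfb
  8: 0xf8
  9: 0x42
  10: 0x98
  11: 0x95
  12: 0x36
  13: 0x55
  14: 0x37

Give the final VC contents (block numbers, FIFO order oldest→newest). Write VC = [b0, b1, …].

VC = [62, 56, 37, 21]

  [0] addr=0xe3 blk=56 s=0: MISS | VC []
  [1] addr=0x9a blk=38 s=6: MISS | VC []
  [2] addr=0x99 blk=38 s=6: L1-HIT | VC []
  [3] addr=0x3f blk=15 s=7: MISS | VC []
  [4] addr=0xf8 blk=62 s=6: MISS | VC [38]
  [5] addr=0xfa blk=62 s=6: L1-HIT | VC [38]
  [6] addr=0x3e blk=15 s=7: L1-HIT | VC [38]
  [7] addr=0xfb blk=62 s=6: L1-HIT | VC [38]
  [8] addr=0xf8 blk=62 s=6: L1-HIT | VC [38]
  [9] addr=0x42 blk=16 s=0: MISS | VC [38, 56]
  [10] addr=0x98 blk=38 s=6: VC-HIT | VC [62, 56]
  [11] addr=0x95 blk=37 s=5: MISS | VC [62, 56]
  [12] addr=0x36 blk=13 s=5: MISS | VC [62, 56, 37]
  [13] addr=0x55 blk=21 s=5: MISS | VC [62, 56, 37, 13]
  [14] addr=0x37 blk=13 s=5: VC-HIT | VC [62, 56, 37, 21]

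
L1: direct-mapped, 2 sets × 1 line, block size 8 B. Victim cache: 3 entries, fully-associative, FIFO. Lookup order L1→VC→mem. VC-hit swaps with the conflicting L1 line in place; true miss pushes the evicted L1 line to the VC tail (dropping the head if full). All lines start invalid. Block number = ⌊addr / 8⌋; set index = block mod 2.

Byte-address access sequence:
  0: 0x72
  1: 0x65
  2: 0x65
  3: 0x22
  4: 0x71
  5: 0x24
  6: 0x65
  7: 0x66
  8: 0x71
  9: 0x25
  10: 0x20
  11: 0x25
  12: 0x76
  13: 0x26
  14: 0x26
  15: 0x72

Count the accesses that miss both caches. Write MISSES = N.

MISSES = 3

0: 0x72 (blk 14, set 0) → MISS  vc=[]
1: 0x65 (blk 12, set 0) → MISS  vc=[14]
2: 0x65 (blk 12, set 0) → L1-HIT  vc=[14]
3: 0x22 (blk 4, set 0) → MISS  vc=[14, 12]
4: 0x71 (blk 14, set 0) → VC-HIT  vc=[4, 12]
5: 0x24 (blk 4, set 0) → VC-HIT  vc=[14, 12]
6: 0x65 (blk 12, set 0) → VC-HIT  vc=[14, 4]
7: 0x66 (blk 12, set 0) → L1-HIT  vc=[14, 4]
8: 0x71 (blk 14, set 0) → VC-HIT  vc=[12, 4]
9: 0x25 (blk 4, set 0) → VC-HIT  vc=[12, 14]
10: 0x20 (blk 4, set 0) → L1-HIT  vc=[12, 14]
11: 0x25 (blk 4, set 0) → L1-HIT  vc=[12, 14]
12: 0x76 (blk 14, set 0) → VC-HIT  vc=[12, 4]
13: 0x26 (blk 4, set 0) → VC-HIT  vc=[12, 14]
14: 0x26 (blk 4, set 0) → L1-HIT  vc=[12, 14]
15: 0x72 (blk 14, set 0) → VC-HIT  vc=[12, 4]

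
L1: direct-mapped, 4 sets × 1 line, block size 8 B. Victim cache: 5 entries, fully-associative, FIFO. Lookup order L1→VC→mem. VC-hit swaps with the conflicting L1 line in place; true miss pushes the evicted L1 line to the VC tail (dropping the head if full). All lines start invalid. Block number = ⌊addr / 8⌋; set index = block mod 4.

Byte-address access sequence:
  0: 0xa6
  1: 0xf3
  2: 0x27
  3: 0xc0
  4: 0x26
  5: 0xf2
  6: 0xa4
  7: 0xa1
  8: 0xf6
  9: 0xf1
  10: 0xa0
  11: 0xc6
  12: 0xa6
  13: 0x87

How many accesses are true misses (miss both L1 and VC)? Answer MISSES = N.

0: 0xa6 (blk 20, set 0) → MISS  vc=[]
1: 0xf3 (blk 30, set 2) → MISS  vc=[]
2: 0x27 (blk 4, set 0) → MISS  vc=[20]
3: 0xc0 (blk 24, set 0) → MISS  vc=[20, 4]
4: 0x26 (blk 4, set 0) → VC-HIT  vc=[20, 24]
5: 0xf2 (blk 30, set 2) → L1-HIT  vc=[20, 24]
6: 0xa4 (blk 20, set 0) → VC-HIT  vc=[4, 24]
7: 0xa1 (blk 20, set 0) → L1-HIT  vc=[4, 24]
8: 0xf6 (blk 30, set 2) → L1-HIT  vc=[4, 24]
9: 0xf1 (blk 30, set 2) → L1-HIT  vc=[4, 24]
10: 0xa0 (blk 20, set 0) → L1-HIT  vc=[4, 24]
11: 0xc6 (blk 24, set 0) → VC-HIT  vc=[4, 20]
12: 0xa6 (blk 20, set 0) → VC-HIT  vc=[4, 24]
13: 0x87 (blk 16, set 0) → MISS  vc=[4, 24, 20]

MISSES = 5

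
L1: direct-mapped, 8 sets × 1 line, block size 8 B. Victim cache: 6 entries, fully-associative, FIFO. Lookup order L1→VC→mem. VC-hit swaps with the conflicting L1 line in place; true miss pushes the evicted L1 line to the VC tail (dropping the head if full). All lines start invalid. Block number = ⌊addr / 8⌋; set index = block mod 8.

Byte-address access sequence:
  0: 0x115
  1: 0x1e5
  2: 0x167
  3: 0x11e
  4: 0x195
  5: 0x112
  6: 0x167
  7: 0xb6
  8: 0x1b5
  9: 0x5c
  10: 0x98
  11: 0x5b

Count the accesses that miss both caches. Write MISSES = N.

  [0] addr=0x115 blk=34 s=2: MISS | VC []
  [1] addr=0x1e5 blk=60 s=4: MISS | VC []
  [2] addr=0x167 blk=44 s=4: MISS | VC [60]
  [3] addr=0x11e blk=35 s=3: MISS | VC [60]
  [4] addr=0x195 blk=50 s=2: MISS | VC [60, 34]
  [5] addr=0x112 blk=34 s=2: VC-HIT | VC [60, 50]
  [6] addr=0x167 blk=44 s=4: L1-HIT | VC [60, 50]
  [7] addr=0xb6 blk=22 s=6: MISS | VC [60, 50]
  [8] addr=0x1b5 blk=54 s=6: MISS | VC [60, 50, 22]
  [9] addr=0x5c blk=11 s=3: MISS | VC [60, 50, 22, 35]
  [10] addr=0x98 blk=19 s=3: MISS | VC [60, 50, 22, 35, 11]
  [11] addr=0x5b blk=11 s=3: VC-HIT | VC [60, 50, 22, 35, 19]

MISSES = 9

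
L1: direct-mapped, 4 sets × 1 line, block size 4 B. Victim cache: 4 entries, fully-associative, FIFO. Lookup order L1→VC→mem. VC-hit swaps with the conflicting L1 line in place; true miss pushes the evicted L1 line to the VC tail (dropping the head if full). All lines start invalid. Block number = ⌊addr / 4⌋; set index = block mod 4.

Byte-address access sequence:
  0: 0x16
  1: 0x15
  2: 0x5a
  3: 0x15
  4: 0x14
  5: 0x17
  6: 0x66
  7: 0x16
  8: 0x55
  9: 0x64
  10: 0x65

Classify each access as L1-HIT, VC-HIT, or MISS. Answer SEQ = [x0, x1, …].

0: 0x16 (blk 5, set 1) → MISS  vc=[]
1: 0x15 (blk 5, set 1) → L1-HIT  vc=[]
2: 0x5a (blk 22, set 2) → MISS  vc=[]
3: 0x15 (blk 5, set 1) → L1-HIT  vc=[]
4: 0x14 (blk 5, set 1) → L1-HIT  vc=[]
5: 0x17 (blk 5, set 1) → L1-HIT  vc=[]
6: 0x66 (blk 25, set 1) → MISS  vc=[5]
7: 0x16 (blk 5, set 1) → VC-HIT  vc=[25]
8: 0x55 (blk 21, set 1) → MISS  vc=[25, 5]
9: 0x64 (blk 25, set 1) → VC-HIT  vc=[21, 5]
10: 0x65 (blk 25, set 1) → L1-HIT  vc=[21, 5]

SEQ = [MISS, L1-HIT, MISS, L1-HIT, L1-HIT, L1-HIT, MISS, VC-HIT, MISS, VC-HIT, L1-HIT]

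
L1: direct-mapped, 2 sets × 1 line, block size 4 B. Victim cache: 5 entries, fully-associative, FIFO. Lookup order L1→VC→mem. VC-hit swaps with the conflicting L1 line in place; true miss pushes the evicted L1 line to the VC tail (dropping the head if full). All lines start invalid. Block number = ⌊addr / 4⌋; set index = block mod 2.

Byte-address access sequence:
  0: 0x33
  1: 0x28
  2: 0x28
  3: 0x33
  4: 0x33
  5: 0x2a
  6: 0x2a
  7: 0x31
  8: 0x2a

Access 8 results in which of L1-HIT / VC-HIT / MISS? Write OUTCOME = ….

0: 0x33 (blk 12, set 0) → MISS  vc=[]
1: 0x28 (blk 10, set 0) → MISS  vc=[12]
2: 0x28 (blk 10, set 0) → L1-HIT  vc=[12]
3: 0x33 (blk 12, set 0) → VC-HIT  vc=[10]
4: 0x33 (blk 12, set 0) → L1-HIT  vc=[10]
5: 0x2a (blk 10, set 0) → VC-HIT  vc=[12]
6: 0x2a (blk 10, set 0) → L1-HIT  vc=[12]
7: 0x31 (blk 12, set 0) → VC-HIT  vc=[10]
8: 0x2a (blk 10, set 0) → VC-HIT  vc=[12]

OUTCOME = VC-HIT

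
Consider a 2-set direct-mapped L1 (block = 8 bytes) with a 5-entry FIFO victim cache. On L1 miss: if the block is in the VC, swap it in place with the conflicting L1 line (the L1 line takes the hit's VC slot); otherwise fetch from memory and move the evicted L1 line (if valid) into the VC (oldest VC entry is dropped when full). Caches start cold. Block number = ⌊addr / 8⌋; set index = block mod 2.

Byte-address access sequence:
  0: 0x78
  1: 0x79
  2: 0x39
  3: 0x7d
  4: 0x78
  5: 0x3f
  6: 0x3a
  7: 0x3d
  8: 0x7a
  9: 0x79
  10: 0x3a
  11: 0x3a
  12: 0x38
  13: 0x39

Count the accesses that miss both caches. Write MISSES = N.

MISSES = 2

  [0] addr=0x78 blk=15 s=1: MISS | VC []
  [1] addr=0x79 blk=15 s=1: L1-HIT | VC []
  [2] addr=0x39 blk=7 s=1: MISS | VC [15]
  [3] addr=0x7d blk=15 s=1: VC-HIT | VC [7]
  [4] addr=0x78 blk=15 s=1: L1-HIT | VC [7]
  [5] addr=0x3f blk=7 s=1: VC-HIT | VC [15]
  [6] addr=0x3a blk=7 s=1: L1-HIT | VC [15]
  [7] addr=0x3d blk=7 s=1: L1-HIT | VC [15]
  [8] addr=0x7a blk=15 s=1: VC-HIT | VC [7]
  [9] addr=0x79 blk=15 s=1: L1-HIT | VC [7]
  [10] addr=0x3a blk=7 s=1: VC-HIT | VC [15]
  [11] addr=0x3a blk=7 s=1: L1-HIT | VC [15]
  [12] addr=0x38 blk=7 s=1: L1-HIT | VC [15]
  [13] addr=0x39 blk=7 s=1: L1-HIT | VC [15]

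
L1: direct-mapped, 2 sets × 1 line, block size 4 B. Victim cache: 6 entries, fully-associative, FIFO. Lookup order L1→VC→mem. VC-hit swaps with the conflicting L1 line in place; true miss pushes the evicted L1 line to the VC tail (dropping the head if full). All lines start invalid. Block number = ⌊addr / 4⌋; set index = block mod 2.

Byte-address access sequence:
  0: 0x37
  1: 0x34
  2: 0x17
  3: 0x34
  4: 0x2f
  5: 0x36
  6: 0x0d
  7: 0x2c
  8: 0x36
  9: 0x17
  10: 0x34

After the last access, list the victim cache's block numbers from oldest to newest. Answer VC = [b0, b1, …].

VC = [5, 3, 11]

0: 0x37 (blk 13, set 1) → MISS  vc=[]
1: 0x34 (blk 13, set 1) → L1-HIT  vc=[]
2: 0x17 (blk 5, set 1) → MISS  vc=[13]
3: 0x34 (blk 13, set 1) → VC-HIT  vc=[5]
4: 0x2f (blk 11, set 1) → MISS  vc=[5, 13]
5: 0x36 (blk 13, set 1) → VC-HIT  vc=[5, 11]
6: 0xd (blk 3, set 1) → MISS  vc=[5, 11, 13]
7: 0x2c (blk 11, set 1) → VC-HIT  vc=[5, 3, 13]
8: 0x36 (blk 13, set 1) → VC-HIT  vc=[5, 3, 11]
9: 0x17 (blk 5, set 1) → VC-HIT  vc=[13, 3, 11]
10: 0x34 (blk 13, set 1) → VC-HIT  vc=[5, 3, 11]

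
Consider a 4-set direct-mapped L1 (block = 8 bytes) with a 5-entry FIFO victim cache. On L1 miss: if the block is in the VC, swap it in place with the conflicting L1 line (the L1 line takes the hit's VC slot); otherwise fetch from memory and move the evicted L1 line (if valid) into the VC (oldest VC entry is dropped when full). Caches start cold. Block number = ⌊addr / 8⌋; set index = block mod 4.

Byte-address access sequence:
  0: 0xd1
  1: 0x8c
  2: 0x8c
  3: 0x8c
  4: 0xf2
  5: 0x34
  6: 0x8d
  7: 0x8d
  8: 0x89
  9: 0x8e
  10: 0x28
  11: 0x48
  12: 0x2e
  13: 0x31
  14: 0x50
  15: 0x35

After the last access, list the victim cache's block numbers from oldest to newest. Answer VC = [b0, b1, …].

VC = [26, 30, 17, 9, 10]

0: 0xd1 (blk 26, set 2) → MISS  vc=[]
1: 0x8c (blk 17, set 1) → MISS  vc=[]
2: 0x8c (blk 17, set 1) → L1-HIT  vc=[]
3: 0x8c (blk 17, set 1) → L1-HIT  vc=[]
4: 0xf2 (blk 30, set 2) → MISS  vc=[26]
5: 0x34 (blk 6, set 2) → MISS  vc=[26, 30]
6: 0x8d (blk 17, set 1) → L1-HIT  vc=[26, 30]
7: 0x8d (blk 17, set 1) → L1-HIT  vc=[26, 30]
8: 0x89 (blk 17, set 1) → L1-HIT  vc=[26, 30]
9: 0x8e (blk 17, set 1) → L1-HIT  vc=[26, 30]
10: 0x28 (blk 5, set 1) → MISS  vc=[26, 30, 17]
11: 0x48 (blk 9, set 1) → MISS  vc=[26, 30, 17, 5]
12: 0x2e (blk 5, set 1) → VC-HIT  vc=[26, 30, 17, 9]
13: 0x31 (blk 6, set 2) → L1-HIT  vc=[26, 30, 17, 9]
14: 0x50 (blk 10, set 2) → MISS  vc=[26, 30, 17, 9, 6]
15: 0x35 (blk 6, set 2) → VC-HIT  vc=[26, 30, 17, 9, 10]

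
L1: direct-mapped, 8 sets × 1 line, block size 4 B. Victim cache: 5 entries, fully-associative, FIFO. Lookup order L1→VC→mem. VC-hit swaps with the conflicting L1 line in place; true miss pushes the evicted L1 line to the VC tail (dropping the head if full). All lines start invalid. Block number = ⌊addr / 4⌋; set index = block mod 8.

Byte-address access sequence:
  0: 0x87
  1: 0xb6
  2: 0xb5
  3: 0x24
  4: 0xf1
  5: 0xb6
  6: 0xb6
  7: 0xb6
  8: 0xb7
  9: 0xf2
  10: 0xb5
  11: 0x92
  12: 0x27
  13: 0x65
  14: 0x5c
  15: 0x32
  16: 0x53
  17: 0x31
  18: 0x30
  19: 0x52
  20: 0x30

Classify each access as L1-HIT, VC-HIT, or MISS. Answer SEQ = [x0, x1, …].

SEQ = [MISS, MISS, L1-HIT, MISS, MISS, L1-HIT, L1-HIT, L1-HIT, L1-HIT, L1-HIT, L1-HIT, MISS, L1-HIT, MISS, MISS, MISS, MISS, VC-HIT, L1-HIT, VC-HIT, VC-HIT]

0: 0x87 (blk 33, set 1) → MISS  vc=[]
1: 0xb6 (blk 45, set 5) → MISS  vc=[]
2: 0xb5 (blk 45, set 5) → L1-HIT  vc=[]
3: 0x24 (blk 9, set 1) → MISS  vc=[33]
4: 0xf1 (blk 60, set 4) → MISS  vc=[33]
5: 0xb6 (blk 45, set 5) → L1-HIT  vc=[33]
6: 0xb6 (blk 45, set 5) → L1-HIT  vc=[33]
7: 0xb6 (blk 45, set 5) → L1-HIT  vc=[33]
8: 0xb7 (blk 45, set 5) → L1-HIT  vc=[33]
9: 0xf2 (blk 60, set 4) → L1-HIT  vc=[33]
10: 0xb5 (blk 45, set 5) → L1-HIT  vc=[33]
11: 0x92 (blk 36, set 4) → MISS  vc=[33, 60]
12: 0x27 (blk 9, set 1) → L1-HIT  vc=[33, 60]
13: 0x65 (blk 25, set 1) → MISS  vc=[33, 60, 9]
14: 0x5c (blk 23, set 7) → MISS  vc=[33, 60, 9]
15: 0x32 (blk 12, set 4) → MISS  vc=[33, 60, 9, 36]
16: 0x53 (blk 20, set 4) → MISS  vc=[33, 60, 9, 36, 12]
17: 0x31 (blk 12, set 4) → VC-HIT  vc=[33, 60, 9, 36, 20]
18: 0x30 (blk 12, set 4) → L1-HIT  vc=[33, 60, 9, 36, 20]
19: 0x52 (blk 20, set 4) → VC-HIT  vc=[33, 60, 9, 36, 12]
20: 0x30 (blk 12, set 4) → VC-HIT  vc=[33, 60, 9, 36, 20]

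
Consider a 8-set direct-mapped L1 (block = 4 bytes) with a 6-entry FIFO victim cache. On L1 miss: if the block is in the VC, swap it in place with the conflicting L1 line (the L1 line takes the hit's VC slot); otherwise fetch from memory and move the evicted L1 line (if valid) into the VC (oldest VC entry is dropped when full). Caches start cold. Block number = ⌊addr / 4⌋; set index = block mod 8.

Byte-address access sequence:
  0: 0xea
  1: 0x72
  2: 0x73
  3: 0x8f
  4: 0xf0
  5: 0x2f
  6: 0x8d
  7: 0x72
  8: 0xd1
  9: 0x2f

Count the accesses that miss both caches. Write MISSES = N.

  [0] addr=0xea blk=58 s=2: MISS | VC []
  [1] addr=0x72 blk=28 s=4: MISS | VC []
  [2] addr=0x73 blk=28 s=4: L1-HIT | VC []
  [3] addr=0x8f blk=35 s=3: MISS | VC []
  [4] addr=0xf0 blk=60 s=4: MISS | VC [28]
  [5] addr=0x2f blk=11 s=3: MISS | VC [28, 35]
  [6] addr=0x8d blk=35 s=3: VC-HIT | VC [28, 11]
  [7] addr=0x72 blk=28 s=4: VC-HIT | VC [60, 11]
  [8] addr=0xd1 blk=52 s=4: MISS | VC [60, 11, 28]
  [9] addr=0x2f blk=11 s=3: VC-HIT | VC [60, 35, 28]

MISSES = 6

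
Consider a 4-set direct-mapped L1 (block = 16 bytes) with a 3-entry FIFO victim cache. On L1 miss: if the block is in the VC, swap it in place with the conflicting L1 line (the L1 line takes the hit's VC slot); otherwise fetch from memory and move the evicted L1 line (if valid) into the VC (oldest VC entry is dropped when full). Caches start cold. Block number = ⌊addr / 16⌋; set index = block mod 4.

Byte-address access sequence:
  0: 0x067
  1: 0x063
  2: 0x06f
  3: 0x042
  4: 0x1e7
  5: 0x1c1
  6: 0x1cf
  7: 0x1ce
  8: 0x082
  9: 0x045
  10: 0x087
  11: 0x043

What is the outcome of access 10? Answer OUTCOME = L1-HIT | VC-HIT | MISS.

OUTCOME = VC-HIT

#0 0x67→b6/s2 MISS; vc=[]
#1 0x63→b6/s2 L1-HIT; vc=[]
#2 0x6f→b6/s2 L1-HIT; vc=[]
#3 0x42→b4/s0 MISS; vc=[]
#4 0x1e7→b30/s2 MISS; vc=[6]
#5 0x1c1→b28/s0 MISS; vc=[6,4]
#6 0x1cf→b28/s0 L1-HIT; vc=[6,4]
#7 0x1ce→b28/s0 L1-HIT; vc=[6,4]
#8 0x82→b8/s0 MISS; vc=[6,4,28]
#9 0x45→b4/s0 VC-HIT; vc=[6,8,28]
#10 0x87→b8/s0 VC-HIT; vc=[6,4,28]
#11 0x43→b4/s0 VC-HIT; vc=[6,8,28]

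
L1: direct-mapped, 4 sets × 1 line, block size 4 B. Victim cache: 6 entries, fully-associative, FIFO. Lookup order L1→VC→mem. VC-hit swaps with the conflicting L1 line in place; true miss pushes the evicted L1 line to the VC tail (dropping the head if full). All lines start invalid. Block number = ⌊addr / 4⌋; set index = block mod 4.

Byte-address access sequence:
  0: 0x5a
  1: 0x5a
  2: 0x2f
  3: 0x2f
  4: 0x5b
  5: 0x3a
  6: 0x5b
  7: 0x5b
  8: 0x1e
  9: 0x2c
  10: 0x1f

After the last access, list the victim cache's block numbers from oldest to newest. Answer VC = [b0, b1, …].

  [0] addr=0x5a blk=22 s=2: MISS | VC []
  [1] addr=0x5a blk=22 s=2: L1-HIT | VC []
  [2] addr=0x2f blk=11 s=3: MISS | VC []
  [3] addr=0x2f blk=11 s=3: L1-HIT | VC []
  [4] addr=0x5b blk=22 s=2: L1-HIT | VC []
  [5] addr=0x3a blk=14 s=2: MISS | VC [22]
  [6] addr=0x5b blk=22 s=2: VC-HIT | VC [14]
  [7] addr=0x5b blk=22 s=2: L1-HIT | VC [14]
  [8] addr=0x1e blk=7 s=3: MISS | VC [14, 11]
  [9] addr=0x2c blk=11 s=3: VC-HIT | VC [14, 7]
  [10] addr=0x1f blk=7 s=3: VC-HIT | VC [14, 11]

VC = [14, 11]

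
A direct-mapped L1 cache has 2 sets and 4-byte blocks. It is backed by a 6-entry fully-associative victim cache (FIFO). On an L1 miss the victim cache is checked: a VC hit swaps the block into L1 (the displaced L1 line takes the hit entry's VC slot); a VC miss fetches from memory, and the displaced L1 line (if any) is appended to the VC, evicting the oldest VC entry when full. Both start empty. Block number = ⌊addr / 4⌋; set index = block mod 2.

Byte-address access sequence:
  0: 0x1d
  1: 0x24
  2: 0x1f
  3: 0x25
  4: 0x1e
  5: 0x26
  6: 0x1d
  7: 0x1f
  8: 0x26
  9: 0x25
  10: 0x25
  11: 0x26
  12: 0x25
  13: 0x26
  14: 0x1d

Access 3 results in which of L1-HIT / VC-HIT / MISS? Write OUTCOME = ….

OUTCOME = VC-HIT

0: 0x1d (blk 7, set 1) → MISS  vc=[]
1: 0x24 (blk 9, set 1) → MISS  vc=[7]
2: 0x1f (blk 7, set 1) → VC-HIT  vc=[9]
3: 0x25 (blk 9, set 1) → VC-HIT  vc=[7]
4: 0x1e (blk 7, set 1) → VC-HIT  vc=[9]
5: 0x26 (blk 9, set 1) → VC-HIT  vc=[7]
6: 0x1d (blk 7, set 1) → VC-HIT  vc=[9]
7: 0x1f (blk 7, set 1) → L1-HIT  vc=[9]
8: 0x26 (blk 9, set 1) → VC-HIT  vc=[7]
9: 0x25 (blk 9, set 1) → L1-HIT  vc=[7]
10: 0x25 (blk 9, set 1) → L1-HIT  vc=[7]
11: 0x26 (blk 9, set 1) → L1-HIT  vc=[7]
12: 0x25 (blk 9, set 1) → L1-HIT  vc=[7]
13: 0x26 (blk 9, set 1) → L1-HIT  vc=[7]
14: 0x1d (blk 7, set 1) → VC-HIT  vc=[9]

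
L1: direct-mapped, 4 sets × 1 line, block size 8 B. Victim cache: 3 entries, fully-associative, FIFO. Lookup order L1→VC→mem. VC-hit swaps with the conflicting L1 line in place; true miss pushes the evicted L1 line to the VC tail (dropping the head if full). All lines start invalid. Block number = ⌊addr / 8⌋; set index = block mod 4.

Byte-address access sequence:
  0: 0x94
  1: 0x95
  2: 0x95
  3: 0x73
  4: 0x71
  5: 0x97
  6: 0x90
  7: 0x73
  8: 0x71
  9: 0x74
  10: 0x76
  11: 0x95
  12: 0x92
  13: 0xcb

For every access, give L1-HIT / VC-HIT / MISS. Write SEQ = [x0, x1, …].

SEQ = [MISS, L1-HIT, L1-HIT, MISS, L1-HIT, VC-HIT, L1-HIT, VC-HIT, L1-HIT, L1-HIT, L1-HIT, VC-HIT, L1-HIT, MISS]

0: 0x94 (blk 18, set 2) → MISS  vc=[]
1: 0x95 (blk 18, set 2) → L1-HIT  vc=[]
2: 0x95 (blk 18, set 2) → L1-HIT  vc=[]
3: 0x73 (blk 14, set 2) → MISS  vc=[18]
4: 0x71 (blk 14, set 2) → L1-HIT  vc=[18]
5: 0x97 (blk 18, set 2) → VC-HIT  vc=[14]
6: 0x90 (blk 18, set 2) → L1-HIT  vc=[14]
7: 0x73 (blk 14, set 2) → VC-HIT  vc=[18]
8: 0x71 (blk 14, set 2) → L1-HIT  vc=[18]
9: 0x74 (blk 14, set 2) → L1-HIT  vc=[18]
10: 0x76 (blk 14, set 2) → L1-HIT  vc=[18]
11: 0x95 (blk 18, set 2) → VC-HIT  vc=[14]
12: 0x92 (blk 18, set 2) → L1-HIT  vc=[14]
13: 0xcb (blk 25, set 1) → MISS  vc=[14]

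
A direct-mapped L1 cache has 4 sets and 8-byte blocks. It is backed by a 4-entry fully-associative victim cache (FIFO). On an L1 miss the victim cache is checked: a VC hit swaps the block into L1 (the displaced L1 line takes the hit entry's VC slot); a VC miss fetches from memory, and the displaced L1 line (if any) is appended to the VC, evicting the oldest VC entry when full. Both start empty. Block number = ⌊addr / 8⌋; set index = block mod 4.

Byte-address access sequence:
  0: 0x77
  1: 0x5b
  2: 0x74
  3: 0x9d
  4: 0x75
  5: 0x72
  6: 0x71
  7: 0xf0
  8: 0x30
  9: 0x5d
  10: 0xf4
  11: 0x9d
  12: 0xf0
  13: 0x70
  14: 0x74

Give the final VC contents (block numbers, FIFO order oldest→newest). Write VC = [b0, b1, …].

  [0] addr=0x77 blk=14 s=2: MISS | VC []
  [1] addr=0x5b blk=11 s=3: MISS | VC []
  [2] addr=0x74 blk=14 s=2: L1-HIT | VC []
  [3] addr=0x9d blk=19 s=3: MISS | VC [11]
  [4] addr=0x75 blk=14 s=2: L1-HIT | VC [11]
  [5] addr=0x72 blk=14 s=2: L1-HIT | VC [11]
  [6] addr=0x71 blk=14 s=2: L1-HIT | VC [11]
  [7] addr=0xf0 blk=30 s=2: MISS | VC [11, 14]
  [8] addr=0x30 blk=6 s=2: MISS | VC [11, 14, 30]
  [9] addr=0x5d blk=11 s=3: VC-HIT | VC [19, 14, 30]
  [10] addr=0xf4 blk=30 s=2: VC-HIT | VC [19, 14, 6]
  [11] addr=0x9d blk=19 s=3: VC-HIT | VC [11, 14, 6]
  [12] addr=0xf0 blk=30 s=2: L1-HIT | VC [11, 14, 6]
  [13] addr=0x70 blk=14 s=2: VC-HIT | VC [11, 30, 6]
  [14] addr=0x74 blk=14 s=2: L1-HIT | VC [11, 30, 6]

VC = [11, 30, 6]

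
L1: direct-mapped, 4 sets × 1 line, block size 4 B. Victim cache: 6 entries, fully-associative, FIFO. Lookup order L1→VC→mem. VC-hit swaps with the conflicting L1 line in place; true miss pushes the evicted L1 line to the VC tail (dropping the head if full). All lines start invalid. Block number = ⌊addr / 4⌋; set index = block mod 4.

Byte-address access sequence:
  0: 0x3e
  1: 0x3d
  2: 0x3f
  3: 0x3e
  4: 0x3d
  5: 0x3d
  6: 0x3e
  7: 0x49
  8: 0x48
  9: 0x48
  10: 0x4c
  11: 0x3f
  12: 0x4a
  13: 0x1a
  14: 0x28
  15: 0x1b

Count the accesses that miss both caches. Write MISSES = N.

#0 0x3e→b15/s3 MISS; vc=[]
#1 0x3d→b15/s3 L1-HIT; vc=[]
#2 0x3f→b15/s3 L1-HIT; vc=[]
#3 0x3e→b15/s3 L1-HIT; vc=[]
#4 0x3d→b15/s3 L1-HIT; vc=[]
#5 0x3d→b15/s3 L1-HIT; vc=[]
#6 0x3e→b15/s3 L1-HIT; vc=[]
#7 0x49→b18/s2 MISS; vc=[]
#8 0x48→b18/s2 L1-HIT; vc=[]
#9 0x48→b18/s2 L1-HIT; vc=[]
#10 0x4c→b19/s3 MISS; vc=[15]
#11 0x3f→b15/s3 VC-HIT; vc=[19]
#12 0x4a→b18/s2 L1-HIT; vc=[19]
#13 0x1a→b6/s2 MISS; vc=[19,18]
#14 0x28→b10/s2 MISS; vc=[19,18,6]
#15 0x1b→b6/s2 VC-HIT; vc=[19,18,10]

MISSES = 5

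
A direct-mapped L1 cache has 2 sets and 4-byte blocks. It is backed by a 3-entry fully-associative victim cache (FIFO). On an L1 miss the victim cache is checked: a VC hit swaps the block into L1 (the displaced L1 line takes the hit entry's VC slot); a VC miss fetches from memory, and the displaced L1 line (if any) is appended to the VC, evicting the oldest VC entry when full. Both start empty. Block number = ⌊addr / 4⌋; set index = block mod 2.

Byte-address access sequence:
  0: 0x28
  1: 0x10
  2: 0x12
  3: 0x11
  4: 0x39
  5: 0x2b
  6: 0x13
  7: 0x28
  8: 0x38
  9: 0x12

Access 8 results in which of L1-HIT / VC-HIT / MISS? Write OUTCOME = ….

OUTCOME = VC-HIT

  [0] addr=0x28 blk=10 s=0: MISS | VC []
  [1] addr=0x10 blk=4 s=0: MISS | VC [10]
  [2] addr=0x12 blk=4 s=0: L1-HIT | VC [10]
  [3] addr=0x11 blk=4 s=0: L1-HIT | VC [10]
  [4] addr=0x39 blk=14 s=0: MISS | VC [10, 4]
  [5] addr=0x2b blk=10 s=0: VC-HIT | VC [14, 4]
  [6] addr=0x13 blk=4 s=0: VC-HIT | VC [14, 10]
  [7] addr=0x28 blk=10 s=0: VC-HIT | VC [14, 4]
  [8] addr=0x38 blk=14 s=0: VC-HIT | VC [10, 4]
  [9] addr=0x12 blk=4 s=0: VC-HIT | VC [10, 14]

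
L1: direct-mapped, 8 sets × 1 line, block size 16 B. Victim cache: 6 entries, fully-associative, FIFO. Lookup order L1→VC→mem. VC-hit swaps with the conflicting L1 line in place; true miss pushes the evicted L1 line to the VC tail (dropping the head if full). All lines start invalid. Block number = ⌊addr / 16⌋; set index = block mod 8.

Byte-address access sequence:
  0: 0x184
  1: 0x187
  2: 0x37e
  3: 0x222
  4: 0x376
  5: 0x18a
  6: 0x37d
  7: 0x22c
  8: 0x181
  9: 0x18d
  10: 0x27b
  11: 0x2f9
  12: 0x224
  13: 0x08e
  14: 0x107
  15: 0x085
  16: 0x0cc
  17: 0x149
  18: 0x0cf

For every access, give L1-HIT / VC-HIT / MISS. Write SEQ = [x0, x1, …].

SEQ = [MISS, L1-HIT, MISS, MISS, L1-HIT, L1-HIT, L1-HIT, L1-HIT, L1-HIT, L1-HIT, MISS, MISS, L1-HIT, MISS, MISS, VC-HIT, MISS, MISS, VC-HIT]

  [0] addr=0x184 blk=24 s=0: MISS | VC []
  [1] addr=0x187 blk=24 s=0: L1-HIT | VC []
  [2] addr=0x37e blk=55 s=7: MISS | VC []
  [3] addr=0x222 blk=34 s=2: MISS | VC []
  [4] addr=0x376 blk=55 s=7: L1-HIT | VC []
  [5] addr=0x18a blk=24 s=0: L1-HIT | VC []
  [6] addr=0x37d blk=55 s=7: L1-HIT | VC []
  [7] addr=0x22c blk=34 s=2: L1-HIT | VC []
  [8] addr=0x181 blk=24 s=0: L1-HIT | VC []
  [9] addr=0x18d blk=24 s=0: L1-HIT | VC []
  [10] addr=0x27b blk=39 s=7: MISS | VC [55]
  [11] addr=0x2f9 blk=47 s=7: MISS | VC [55, 39]
  [12] addr=0x224 blk=34 s=2: L1-HIT | VC [55, 39]
  [13] addr=0x8e blk=8 s=0: MISS | VC [55, 39, 24]
  [14] addr=0x107 blk=16 s=0: MISS | VC [55, 39, 24, 8]
  [15] addr=0x85 blk=8 s=0: VC-HIT | VC [55, 39, 24, 16]
  [16] addr=0xcc blk=12 s=4: MISS | VC [55, 39, 24, 16]
  [17] addr=0x149 blk=20 s=4: MISS | VC [55, 39, 24, 16, 12]
  [18] addr=0xcf blk=12 s=4: VC-HIT | VC [55, 39, 24, 16, 20]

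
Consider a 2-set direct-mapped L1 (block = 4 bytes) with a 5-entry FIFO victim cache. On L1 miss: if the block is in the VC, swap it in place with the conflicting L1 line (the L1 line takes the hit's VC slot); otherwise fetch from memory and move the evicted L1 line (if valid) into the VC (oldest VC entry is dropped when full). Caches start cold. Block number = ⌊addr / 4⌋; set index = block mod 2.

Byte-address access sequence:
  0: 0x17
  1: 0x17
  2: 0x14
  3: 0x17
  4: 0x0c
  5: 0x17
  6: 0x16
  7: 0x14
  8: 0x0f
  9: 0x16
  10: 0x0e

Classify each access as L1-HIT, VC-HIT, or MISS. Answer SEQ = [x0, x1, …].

  [0] addr=0x17 blk=5 s=1: MISS | VC []
  [1] addr=0x17 blk=5 s=1: L1-HIT | VC []
  [2] addr=0x14 blk=5 s=1: L1-HIT | VC []
  [3] addr=0x17 blk=5 s=1: L1-HIT | VC []
  [4] addr=0xc blk=3 s=1: MISS | VC [5]
  [5] addr=0x17 blk=5 s=1: VC-HIT | VC [3]
  [6] addr=0x16 blk=5 s=1: L1-HIT | VC [3]
  [7] addr=0x14 blk=5 s=1: L1-HIT | VC [3]
  [8] addr=0xf blk=3 s=1: VC-HIT | VC [5]
  [9] addr=0x16 blk=5 s=1: VC-HIT | VC [3]
  [10] addr=0xe blk=3 s=1: VC-HIT | VC [5]

SEQ = [MISS, L1-HIT, L1-HIT, L1-HIT, MISS, VC-HIT, L1-HIT, L1-HIT, VC-HIT, VC-HIT, VC-HIT]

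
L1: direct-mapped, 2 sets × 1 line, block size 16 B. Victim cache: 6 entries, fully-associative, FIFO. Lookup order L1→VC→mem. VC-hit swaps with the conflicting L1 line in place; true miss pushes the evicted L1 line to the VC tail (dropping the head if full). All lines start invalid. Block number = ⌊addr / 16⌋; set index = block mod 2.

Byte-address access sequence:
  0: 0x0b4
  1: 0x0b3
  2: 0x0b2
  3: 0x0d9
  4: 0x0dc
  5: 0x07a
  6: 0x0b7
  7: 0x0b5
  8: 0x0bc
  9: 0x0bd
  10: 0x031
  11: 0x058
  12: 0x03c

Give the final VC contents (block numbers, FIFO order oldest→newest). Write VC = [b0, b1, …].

VC = [7, 13, 11, 5]

0: 0xb4 (blk 11, set 1) → MISS  vc=[]
1: 0xb3 (blk 11, set 1) → L1-HIT  vc=[]
2: 0xb2 (blk 11, set 1) → L1-HIT  vc=[]
3: 0xd9 (blk 13, set 1) → MISS  vc=[11]
4: 0xdc (blk 13, set 1) → L1-HIT  vc=[11]
5: 0x7a (blk 7, set 1) → MISS  vc=[11, 13]
6: 0xb7 (blk 11, set 1) → VC-HIT  vc=[7, 13]
7: 0xb5 (blk 11, set 1) → L1-HIT  vc=[7, 13]
8: 0xbc (blk 11, set 1) → L1-HIT  vc=[7, 13]
9: 0xbd (blk 11, set 1) → L1-HIT  vc=[7, 13]
10: 0x31 (blk 3, set 1) → MISS  vc=[7, 13, 11]
11: 0x58 (blk 5, set 1) → MISS  vc=[7, 13, 11, 3]
12: 0x3c (blk 3, set 1) → VC-HIT  vc=[7, 13, 11, 5]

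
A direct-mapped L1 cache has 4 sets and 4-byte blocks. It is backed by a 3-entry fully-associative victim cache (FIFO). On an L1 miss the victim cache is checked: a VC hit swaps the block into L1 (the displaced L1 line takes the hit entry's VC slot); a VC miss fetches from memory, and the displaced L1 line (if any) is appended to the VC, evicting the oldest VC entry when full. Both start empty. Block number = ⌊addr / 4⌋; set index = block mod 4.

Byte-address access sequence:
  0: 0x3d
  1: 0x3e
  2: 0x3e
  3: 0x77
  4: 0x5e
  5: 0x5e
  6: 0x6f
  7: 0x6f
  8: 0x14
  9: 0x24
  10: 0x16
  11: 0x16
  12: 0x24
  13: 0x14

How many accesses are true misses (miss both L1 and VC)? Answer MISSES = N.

#0 0x3d→b15/s3 MISS; vc=[]
#1 0x3e→b15/s3 L1-HIT; vc=[]
#2 0x3e→b15/s3 L1-HIT; vc=[]
#3 0x77→b29/s1 MISS; vc=[]
#4 0x5e→b23/s3 MISS; vc=[15]
#5 0x5e→b23/s3 L1-HIT; vc=[15]
#6 0x6f→b27/s3 MISS; vc=[15,23]
#7 0x6f→b27/s3 L1-HIT; vc=[15,23]
#8 0x14→b5/s1 MISS; vc=[15,23,29]
#9 0x24→b9/s1 MISS; vc=[23,29,5]
#10 0x16→b5/s1 VC-HIT; vc=[23,29,9]
#11 0x16→b5/s1 L1-HIT; vc=[23,29,9]
#12 0x24→b9/s1 VC-HIT; vc=[23,29,5]
#13 0x14→b5/s1 VC-HIT; vc=[23,29,9]

MISSES = 6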